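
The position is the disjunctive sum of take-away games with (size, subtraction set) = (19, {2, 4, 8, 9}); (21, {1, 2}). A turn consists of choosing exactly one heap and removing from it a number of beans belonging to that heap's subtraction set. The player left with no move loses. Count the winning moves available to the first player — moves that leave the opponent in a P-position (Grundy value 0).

0

Heap A, S = {2, 4, 8, 9}:
n :  0  1  2  3  4  5  6  7  8  9 10 11 12 13 14 15 16 17 18 19
G :  0  0  1  1  2  2  0  0  1  1  2  2  0  0  1  1  2  2  0  0
G_A(19) = 0.
Heap B, S = {1, 2}:
G(0) = 0
G(1) = mex{0} = 1
G(2) = mex{1,0} = 2
G(3) = mex{2,1} = 0
G(4) = mex{0,2} = 1
G(5) = mex{1,0} = 2
G(6) = mex{2,1} = 0
G(7) = mex{0,2} = 1
G(8) = mex{1,0} = 2
G(9) = mex{2,1} = 0
G(10) = mex{0,2} = 1
G(11) = mex{1,0} = 2
G(12) = mex{2,1} = 0
G(13) = mex{0,2} = 1
G(14) = mex{1,0} = 2
G(15) = mex{2,1} = 0
G(16) = mex{0,2} = 1
G(17) = mex{1,0} = 2
G(18) = mex{2,1} = 0
G(19) = mex{0,2} = 1
G(20) = mex{1,0} = 2
G(21) = mex{2,1} = 0
G_B(21) = 0.
Combined Grundy value = 0 ⊕ 0 = 0.
A winning move leaves total XOR = 0, i.e. changes one component's Grundy value g to g ⊕ X where X is the current total.
Heap A: target g' = 0⊕0 = 0, but every legal move changes the Grundy value (mex property), so 0 moves.
Heap B: target g' = 0⊕0 = 0, but every legal move changes the Grundy value (mex property), so 0 moves.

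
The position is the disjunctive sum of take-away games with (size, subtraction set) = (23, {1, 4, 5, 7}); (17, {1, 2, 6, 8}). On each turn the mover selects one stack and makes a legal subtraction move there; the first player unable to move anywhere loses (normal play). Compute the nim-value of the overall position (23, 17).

3

Stack A, S = {1, 4, 5, 7}:
G(0) = 0
G(1) = mex{0} = 1
G(2) = mex{1} = 0
G(3) = mex{0} = 1
G(4) = mex{1,0} = 2
G(5) = mex{2,1,0} = 3
G(6) = mex{3,0,1} = 2
G(7) = mex{2,1,0,0} = 3
G(8) = mex{3,2,1,1} = 0
G(9) = mex{0,3,2,0} = 1
G(10) = mex{1,2,3,1} = 0
G(11) = mex{0,3,2,2} = 1
G(12) = mex{1,0,3,3} = 2
G(13) = mex{2,1,0,2} = 3
G(14) = mex{3,0,1,3} = 2
G(15) = mex{2,1,0,0} = 3
G(16) = mex{3,2,1,1} = 0
G(17) = mex{0,3,2,0} = 1
G(18) = mex{1,2,3,1} = 0
G(19) = mex{0,3,2,2} = 1
G(20) = mex{1,0,3,3} = 2
G(21) = mex{2,1,0,2} = 3
G(22) = mex{3,0,1,3} = 2
G(23) = mex{2,1,0,0} = 3
G_A(23) = 3.
Stack B, S = {1, 2, 6, 8}:
n :  0  1  2  3  4  5  6  7  8  9 10 11 12 13 14 15 16 17
G :  0  1  2  0  1  2  3  0  1  2  0  1  2  3  0  1  2  0
G_B(17) = 0.
Combined Grundy value = 3 ⊕ 0 = 3.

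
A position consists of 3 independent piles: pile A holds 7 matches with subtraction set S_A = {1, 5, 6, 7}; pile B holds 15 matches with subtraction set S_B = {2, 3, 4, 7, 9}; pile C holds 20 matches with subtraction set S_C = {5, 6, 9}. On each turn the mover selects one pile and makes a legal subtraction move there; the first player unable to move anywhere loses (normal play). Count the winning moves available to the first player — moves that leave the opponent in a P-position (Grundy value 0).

0

Pile A, S = {1, 5, 6, 7}:
n : 0 1 2 3 4 5 6 7
G : 0 1 0 1 0 1 2 3
G_A(7) = 3.
Pile B, S = {2, 3, 4, 7, 9}:
G(0) = 0
G(1) = mex{} = 0
G(2) = mex{0} = 1
G(3) = mex{0,0} = 1
G(4) = mex{1,0,0} = 2
G(5) = mex{1,1,0} = 2
G(6) = mex{2,1,1} = 0
G(7) = mex{2,2,1,0} = 3
G(8) = mex{0,2,2,0} = 1
G(9) = mex{3,0,2,1,0} = 4
G(10) = mex{1,3,0,1,0} = 2
G(11) = mex{4,1,3,2,1} = 0
G(12) = mex{2,4,1,2,1} = 0
G(13) = mex{0,2,4,0,2} = 1
G(14) = mex{0,0,2,3,2} = 1
G(15) = mex{1,0,0,1,0} = 2
G_B(15) = 2.
Pile C, S = {5, 6, 9}:
G(0) = 0
G(1) = mex{} = 0
G(2) = mex{} = 0
G(3) = mex{} = 0
G(4) = mex{} = 0
G(5) = mex{0} = 1
G(6) = mex{0,0} = 1
G(7) = mex{0,0} = 1
G(8) = mex{0,0} = 1
G(9) = mex{0,0,0} = 1
G(10) = mex{1,0,0} = 2
G(11) = mex{1,1,0} = 2
G(12) = mex{1,1,0} = 2
G(13) = mex{1,1,0} = 2
G(14) = mex{1,1,1} = 0
G(15) = mex{2,1,1} = 0
G(16) = mex{2,2,1} = 0
G(17) = mex{2,2,1} = 0
G(18) = mex{2,2,1} = 0
G(19) = mex{0,2,2} = 1
G(20) = mex{0,0,2} = 1
G_C(20) = 1.
Combined Grundy value = 3 ⊕ 2 ⊕ 1 = 0.
A winning move leaves total XOR = 0, i.e. changes one component's Grundy value g to g ⊕ X where X is the current total.
Pile A: target g' = 3⊕0 = 3, but every legal move changes the Grundy value (mex property), so 0 moves.
Pile B: target g' = 2⊕0 = 2, but every legal move changes the Grundy value (mex property), so 0 moves.
Pile C: target g' = 1⊕0 = 1, but every legal move changes the Grundy value (mex property), so 0 moves.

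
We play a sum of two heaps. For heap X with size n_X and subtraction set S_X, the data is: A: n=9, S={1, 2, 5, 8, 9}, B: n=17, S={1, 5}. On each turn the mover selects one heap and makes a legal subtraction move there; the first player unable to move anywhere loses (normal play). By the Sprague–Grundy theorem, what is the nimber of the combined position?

Heap A, S = {1, 2, 5, 8, 9}:
n : 0 1 2 3 4 5 6 7 8 9
G : 0 1 2 0 1 2 0 1 2 3
G_A(9) = 3.
Heap B, S = {1, 5}:
n :  0  1  2  3  4  5  6  7  8  9 10 11 12 13 14 15 16 17
G :  0  1  0  1  0  1  0  1  0  1  0  1  0  1  0  1  0  1
G_B(17) = 1.
Combined Grundy value = 3 ⊕ 1 = 2.

2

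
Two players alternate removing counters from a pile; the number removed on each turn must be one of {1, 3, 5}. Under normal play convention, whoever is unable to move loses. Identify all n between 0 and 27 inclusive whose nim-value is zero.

n :  0  1  2  3  4  5  6  7  8  9 10 11 12 13 14 15 16 17 18 19 20 21 22 23 24 25 26 27
G :  0  1  0  1  0  1  0  1  0  1  0  1  0  1  0  1  0  1  0  1  0  1  0  1  0  1  0  1
P-positions are exactly the n with G(n) = 0.

0, 2, 4, 6, 8, 10, 12, 14, 16, 18, 20, 22, 24, 26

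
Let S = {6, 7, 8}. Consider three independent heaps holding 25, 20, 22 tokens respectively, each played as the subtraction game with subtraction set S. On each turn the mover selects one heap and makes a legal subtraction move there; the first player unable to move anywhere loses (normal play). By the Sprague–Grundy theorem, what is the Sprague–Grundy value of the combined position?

All heaps use S = {6, 7, 8}:
G(0) = 0
G(1) = mex{} = 0
G(2) = mex{} = 0
G(3) = mex{} = 0
G(4) = mex{} = 0
G(5) = mex{} = 0
G(6) = mex{0} = 1
G(7) = mex{0,0} = 1
G(8) = mex{0,0,0} = 1
G(9) = mex{0,0,0} = 1
G(10) = mex{0,0,0} = 1
G(11) = mex{0,0,0} = 1
G(12) = mex{1,0,0} = 2
G(13) = mex{1,1,0} = 2
G(14) = mex{1,1,1} = 0
G(15) = mex{1,1,1} = 0
G(16) = mex{1,1,1} = 0
G(17) = mex{1,1,1} = 0
G(18) = mex{2,1,1} = 0
G(19) = mex{2,2,1} = 0
G(20) = mex{0,2,2} = 1
G(21) = mex{0,0,2} = 1
G(22) = mex{0,0,0} = 1
G(23) = mex{0,0,0} = 1
G(24) = mex{0,0,0} = 1
G(25) = mex{0,0,0} = 1
Heap A: G(25) = 1.
Heap B: G(20) = 1.
Heap C: G(22) = 1.
Combined Grundy value = 1 ⊕ 1 ⊕ 1 = 1.

1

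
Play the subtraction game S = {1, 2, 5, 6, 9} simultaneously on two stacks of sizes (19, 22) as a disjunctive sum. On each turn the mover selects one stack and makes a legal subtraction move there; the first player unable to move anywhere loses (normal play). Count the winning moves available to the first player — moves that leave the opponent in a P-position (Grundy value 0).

All stacks use S = {1, 2, 5, 6, 9}:
G(0) = 0
G(1) = mex{0} = 1
G(2) = mex{1,0} = 2
G(3) = mex{2,1} = 0
G(4) = mex{0,2} = 1
G(5) = mex{1,0,0} = 2
G(6) = mex{2,1,1,0} = 3
G(7) = mex{3,2,2,1} = 0
G(8) = mex{0,3,0,2} = 1
G(9) = mex{1,0,1,0,0} = 2
G(10) = mex{2,1,2,1,1} = 0
G(11) = mex{0,2,3,2,2} = 1
G(12) = mex{1,0,0,3,0} = 2
G(13) = mex{2,1,1,0,1} = 3
G(14) = mex{3,2,2,1,2} = 0
G(15) = mex{0,3,0,2,3} = 1
G(16) = mex{1,0,1,0,0} = 2
G(17) = mex{2,1,2,1,1} = 0
G(18) = mex{0,2,3,2,2} = 1
G(19) = mex{1,0,0,3,0} = 2
G(20) = mex{2,1,1,0,1} = 3
G(21) = mex{3,2,2,1,2} = 0
G(22) = mex{0,3,0,2,3} = 1
Stack A: G(19) = 2.
Stack B: G(22) = 1.
Combined Grundy value = 2 ⊕ 1 = 3.
A winning move leaves total XOR = 0, i.e. changes one component's Grundy value g to g ⊕ X where X is the current total.
Stack A: need g' = 2⊕3 = 1. Options: 19−1→G=1, 19−2→G=0, 19−5→G=0, 19−6→G=3, 19−9→G=0. Hits: 1.
Stack B: need g' = 1⊕3 = 2. Options: 22−1→G=0, 22−2→G=3, 22−5→G=0, 22−6→G=2, 22−9→G=3. Hits: 1.

2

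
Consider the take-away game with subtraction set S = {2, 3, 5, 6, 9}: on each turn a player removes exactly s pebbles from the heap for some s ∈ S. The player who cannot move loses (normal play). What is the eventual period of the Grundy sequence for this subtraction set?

n :  0  1  2  3  4  5  6  7  8  9 10 11 12 13 14 15 16 17 18 19 20 21 22 23 24 25 26 27 28
G :  0  0  1  1  2  2  3  3  0  4  1  5  0  4  1  2  0  3  1  2  0  3  1  2  0  3  1  2  0
From n = 14 onward G(n+4) = G(n); since this holds over max(S) = 9 consecutive positions the period is 4 (pre-period 14).

4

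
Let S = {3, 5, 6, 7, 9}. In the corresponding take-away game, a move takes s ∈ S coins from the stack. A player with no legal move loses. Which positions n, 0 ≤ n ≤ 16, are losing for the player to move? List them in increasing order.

n :  0  1  2  3  4  5  6  7  8  9 10 11 12 13 14 15 16
G :  0  0  0  1  1  1  2  2  2  3  3  3  0  0  0  1  1
P-positions are exactly the n with G(n) = 0.

0, 1, 2, 12, 13, 14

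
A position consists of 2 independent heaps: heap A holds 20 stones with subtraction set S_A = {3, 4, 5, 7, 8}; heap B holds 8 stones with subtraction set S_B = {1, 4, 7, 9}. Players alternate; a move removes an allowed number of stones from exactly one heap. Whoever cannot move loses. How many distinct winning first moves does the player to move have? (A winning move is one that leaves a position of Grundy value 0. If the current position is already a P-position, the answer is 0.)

2

Heap A, S = {3, 4, 5, 7, 8}:
n :  0  1  2  3  4  5  6  7  8  9 10 11 12 13 14 15 16 17 18 19 20
G :  0  0  0  1  1  1  2  2  2  3  3  0  0  0  1  1  1  2  2  2  3
G_A(20) = 3.
Heap B, S = {1, 4, 7, 9}:
G(0) = 0
G(1) = mex{0} = 1
G(2) = mex{1} = 0
G(3) = mex{0} = 1
G(4) = mex{1,0} = 2
G(5) = mex{2,1} = 0
G(6) = mex{0,0} = 1
G(7) = mex{1,1,0} = 2
G(8) = mex{2,2,1} = 0
G_B(8) = 0.
Combined Grundy value = 3 ⊕ 0 = 3.
A winning move leaves total XOR = 0, i.e. changes one component's Grundy value g to g ⊕ X where X is the current total.
Heap A: need g' = 3⊕3 = 0. Options: 20−3→G=2, 20−4→G=1, 20−5→G=1, 20−7→G=0, 20−8→G=0. Hits: 2.
Heap B: need g' = 0⊕3 = 3. Options: 8−1→G=2, 8−4→G=2, 8−7→G=1. Hits: 0.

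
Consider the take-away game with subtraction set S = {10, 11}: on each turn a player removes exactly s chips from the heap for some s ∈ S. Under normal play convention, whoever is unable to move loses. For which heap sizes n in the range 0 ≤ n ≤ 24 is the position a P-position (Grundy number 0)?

0, 1, 2, 3, 4, 5, 6, 7, 8, 9, 21, 22, 23, 24

G(0) = 0
G(1) = mex{} = 0
G(2) = mex{} = 0
G(3) = mex{} = 0
G(4) = mex{} = 0
G(5) = mex{} = 0
G(6) = mex{} = 0
G(7) = mex{} = 0
G(8) = mex{} = 0
G(9) = mex{} = 0
G(10) = mex{0} = 1
G(11) = mex{0,0} = 1
G(12) = mex{0,0} = 1
G(13) = mex{0,0} = 1
G(14) = mex{0,0} = 1
G(15) = mex{0,0} = 1
G(16) = mex{0,0} = 1
G(17) = mex{0,0} = 1
G(18) = mex{0,0} = 1
G(19) = mex{0,0} = 1
G(20) = mex{1,0} = 2
G(21) = mex{1,1} = 0
G(22) = mex{1,1} = 0
G(23) = mex{1,1} = 0
G(24) = mex{1,1} = 0
P-positions are exactly the n with G(n) = 0.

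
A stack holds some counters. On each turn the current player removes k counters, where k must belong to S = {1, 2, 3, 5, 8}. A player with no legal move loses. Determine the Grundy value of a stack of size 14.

n :  0  1  2  3  4  5  6  7  8  9 10 11 12 13 14
G :  0  1  2  3  0  1  2  3  4  5  0  1  2  3  0

0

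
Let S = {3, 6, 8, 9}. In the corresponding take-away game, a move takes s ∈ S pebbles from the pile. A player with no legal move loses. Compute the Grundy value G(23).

n :  0  1  2  3  4  5  6  7  8  9 10 11 12 13 14 15 16 17 18 19 20 21 22 23
G :  0  0  0  1  1  1  2  2  2  3  3  3  0  0  0  1  1  1  2  2  2  3  3  3

3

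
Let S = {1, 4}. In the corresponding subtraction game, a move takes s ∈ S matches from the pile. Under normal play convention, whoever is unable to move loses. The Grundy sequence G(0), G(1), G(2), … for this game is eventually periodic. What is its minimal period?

5

G(0) = 0
G(1) = mex{0} = 1
G(2) = mex{1} = 0
G(3) = mex{0} = 1
G(4) = mex{1,0} = 2
G(5) = mex{2,1} = 0
G(6) = mex{0,0} = 1
G(7) = mex{1,1} = 0
G(8) = mex{0,2} = 1
G(9) = mex{1,0} = 2
G(10) = mex{2,1} = 0
G(11) = mex{0,0} = 1
G(12) = mex{1,1} = 0
G(13) = mex{0,2} = 1
G(14) = mex{1,0} = 2
G(n+5) = G(n) holds for n = 0,…,3 (a full window of length max(S) = 4), so the sequence is purely periodic with period 5.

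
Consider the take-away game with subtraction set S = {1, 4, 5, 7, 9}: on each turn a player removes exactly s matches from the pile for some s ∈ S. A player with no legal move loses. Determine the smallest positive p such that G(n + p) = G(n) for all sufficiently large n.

8

n :  0  1  2  3  4  5  6  7  8  9 10 11 12 13 14 15 16 17 18
G :  0  1  0  1  2  3  2  3  0  1  0  1  2  3  2  3  0  1  0
G(n+8) = G(n) holds for n = 0,…,8 (a full window of length max(S) = 9), so the sequence is purely periodic with period 8.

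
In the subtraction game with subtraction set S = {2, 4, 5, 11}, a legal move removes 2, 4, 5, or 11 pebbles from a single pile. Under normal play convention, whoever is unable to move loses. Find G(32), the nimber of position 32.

2

n :  0  1  2  3  4  5  6  7  8  9 10 11 12 13 14 15 16 17 18 19 20 21 22 23 24 25 26 27 28 29 30 31 32
G :  0  0  1  1  2  2  3  0  0  1  1  2  2  3  0  0  1  1  2  2  3  0  0  1  1  2  2  3  0  0  1  1  2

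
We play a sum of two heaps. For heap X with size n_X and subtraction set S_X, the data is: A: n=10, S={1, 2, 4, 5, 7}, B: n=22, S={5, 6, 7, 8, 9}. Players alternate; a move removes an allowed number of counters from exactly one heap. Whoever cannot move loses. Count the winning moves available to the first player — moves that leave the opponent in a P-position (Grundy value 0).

Heap A, S = {1, 2, 4, 5, 7}:
n :  0  1  2  3  4  5  6  7  8  9 10
G :  0  1  2  0  1  2  0  1  2  0  1
G_A(10) = 1.
Heap B, S = {5, 6, 7, 8, 9}:
n :  0  1  2  3  4  5  6  7  8  9 10 11 12 13 14 15 16 17 18 19 20 21 22
G :  0  0  0  0  0  1  1  1  1  1  2  2  2  2  0  0  0  0  0  1  1  1  1
G_B(22) = 1.
Combined Grundy value = 1 ⊕ 1 = 0.
A winning move leaves total XOR = 0, i.e. changes one component's Grundy value g to g ⊕ X where X is the current total.
Heap A: target g' = 1⊕0 = 1, but every legal move changes the Grundy value (mex property), so 0 moves.
Heap B: target g' = 1⊕0 = 1, but every legal move changes the Grundy value (mex property), so 0 moves.

0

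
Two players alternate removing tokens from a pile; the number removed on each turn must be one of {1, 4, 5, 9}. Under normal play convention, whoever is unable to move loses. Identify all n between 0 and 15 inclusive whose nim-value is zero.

n :  0  1  2  3  4  5  6  7  8  9 10 11 12 13 14 15
G :  0  1  0  1  2  3  2  3  0  1  0  1  2  3  2  3
P-positions are exactly the n with G(n) = 0.

0, 2, 8, 10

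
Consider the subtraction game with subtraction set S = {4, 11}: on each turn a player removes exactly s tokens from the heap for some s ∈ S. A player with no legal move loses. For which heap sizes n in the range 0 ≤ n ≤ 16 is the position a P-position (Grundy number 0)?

0, 1, 2, 3, 8, 9, 10, 15, 16

G(0) = 0
G(1) = mex{} = 0
G(2) = mex{} = 0
G(3) = mex{} = 0
G(4) = mex{0} = 1
G(5) = mex{0} = 1
G(6) = mex{0} = 1
G(7) = mex{0} = 1
G(8) = mex{1} = 0
G(9) = mex{1} = 0
G(10) = mex{1} = 0
G(11) = mex{1,0} = 2
G(12) = mex{0,0} = 1
G(13) = mex{0,0} = 1
G(14) = mex{0,0} = 1
G(15) = mex{2,1} = 0
G(16) = mex{1,1} = 0
P-positions are exactly the n with G(n) = 0.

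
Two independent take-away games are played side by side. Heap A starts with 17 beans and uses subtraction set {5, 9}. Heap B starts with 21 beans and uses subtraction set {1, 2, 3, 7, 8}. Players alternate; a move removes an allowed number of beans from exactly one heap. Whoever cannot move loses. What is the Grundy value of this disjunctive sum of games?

3

Heap A, S = {5, 9}:
G(0) = 0
G(1) = mex{} = 0
G(2) = mex{} = 0
G(3) = mex{} = 0
G(4) = mex{} = 0
G(5) = mex{0} = 1
G(6) = mex{0} = 1
G(7) = mex{0} = 1
G(8) = mex{0} = 1
G(9) = mex{0,0} = 1
G(10) = mex{1,0} = 2
G(11) = mex{1,0} = 2
G(12) = mex{1,0} = 2
G(13) = mex{1,0} = 2
G(14) = mex{1,1} = 0
G(15) = mex{2,1} = 0
G(16) = mex{2,1} = 0
G(17) = mex{2,1} = 0
G_A(17) = 0.
Heap B, S = {1, 2, 3, 7, 8}:
G(0) = 0
G(1) = mex{0} = 1
G(2) = mex{1,0} = 2
G(3) = mex{2,1,0} = 3
G(4) = mex{3,2,1} = 0
G(5) = mex{0,3,2} = 1
G(6) = mex{1,0,3} = 2
G(7) = mex{2,1,0,0} = 3
G(8) = mex{3,2,1,1,0} = 4
G(9) = mex{4,3,2,2,1} = 0
G(10) = mex{0,4,3,3,2} = 1
G(11) = mex{1,0,4,0,3} = 2
G(12) = mex{2,1,0,1,0} = 3
G(13) = mex{3,2,1,2,1} = 0
G(14) = mex{0,3,2,3,2} = 1
G(15) = mex{1,0,3,4,3} = 2
G(16) = mex{2,1,0,0,4} = 3
G(17) = mex{3,2,1,1,0} = 4
G(18) = mex{4,3,2,2,1} = 0
G(19) = mex{0,4,3,3,2} = 1
G(20) = mex{1,0,4,0,3} = 2
G(21) = mex{2,1,0,1,0} = 3
G_B(21) = 3.
Combined Grundy value = 0 ⊕ 3 = 3.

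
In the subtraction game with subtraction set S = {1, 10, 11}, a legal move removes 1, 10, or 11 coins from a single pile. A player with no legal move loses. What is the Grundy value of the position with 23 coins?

1

n :  0  1  2  3  4  5  6  7  8  9 10 11 12 13 14 15 16 17 18 19 20 21 22 23
G :  0  1  0  1  0  1  0  1  0  1  2  3  2  3  2  3  2  3  2  3  0  1  0  1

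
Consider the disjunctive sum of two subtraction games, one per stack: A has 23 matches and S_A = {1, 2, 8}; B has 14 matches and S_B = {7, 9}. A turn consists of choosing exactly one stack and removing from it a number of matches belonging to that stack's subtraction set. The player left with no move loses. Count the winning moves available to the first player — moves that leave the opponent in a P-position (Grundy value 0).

0

Stack A, S = {1, 2, 8}:
G(0) = 0
G(1) = mex{0} = 1
G(2) = mex{1,0} = 2
G(3) = mex{2,1} = 0
G(4) = mex{0,2} = 1
G(5) = mex{1,0} = 2
G(6) = mex{2,1} = 0
G(7) = mex{0,2} = 1
G(8) = mex{1,0,0} = 2
G(9) = mex{2,1,1} = 0
G(10) = mex{0,2,2} = 1
G(11) = mex{1,0,0} = 2
G(12) = mex{2,1,1} = 0
G(13) = mex{0,2,2} = 1
G(14) = mex{1,0,0} = 2
G(15) = mex{2,1,1} = 0
G(16) = mex{0,2,2} = 1
G(17) = mex{1,0,0} = 2
G(18) = mex{2,1,1} = 0
G(19) = mex{0,2,2} = 1
G(20) = mex{1,0,0} = 2
G(21) = mex{2,1,1} = 0
G(22) = mex{0,2,2} = 1
G(23) = mex{1,0,0} = 2
G_A(23) = 2.
Stack B, S = {7, 9}:
G(0) = 0
G(1) = mex{} = 0
G(2) = mex{} = 0
G(3) = mex{} = 0
G(4) = mex{} = 0
G(5) = mex{} = 0
G(6) = mex{} = 0
G(7) = mex{0} = 1
G(8) = mex{0} = 1
G(9) = mex{0,0} = 1
G(10) = mex{0,0} = 1
G(11) = mex{0,0} = 1
G(12) = mex{0,0} = 1
G(13) = mex{0,0} = 1
G(14) = mex{1,0} = 2
G_B(14) = 2.
Combined Grundy value = 2 ⊕ 2 = 0.
A winning move leaves total XOR = 0, i.e. changes one component's Grundy value g to g ⊕ X where X is the current total.
Stack A: target g' = 2⊕0 = 2, but every legal move changes the Grundy value (mex property), so 0 moves.
Stack B: target g' = 2⊕0 = 2, but every legal move changes the Grundy value (mex property), so 0 moves.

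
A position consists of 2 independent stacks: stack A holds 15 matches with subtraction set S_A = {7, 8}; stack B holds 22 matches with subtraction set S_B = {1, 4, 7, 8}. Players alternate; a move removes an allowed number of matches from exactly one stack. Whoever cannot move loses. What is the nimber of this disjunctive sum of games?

Stack A, S = {7, 8}:
G(0) = 0
G(1) = mex{} = 0
G(2) = mex{} = 0
G(3) = mex{} = 0
G(4) = mex{} = 0
G(5) = mex{} = 0
G(6) = mex{} = 0
G(7) = mex{0} = 1
G(8) = mex{0,0} = 1
G(9) = mex{0,0} = 1
G(10) = mex{0,0} = 1
G(11) = mex{0,0} = 1
G(12) = mex{0,0} = 1
G(13) = mex{0,0} = 1
G(14) = mex{1,0} = 2
G(15) = mex{1,1} = 0
G_A(15) = 0.
Stack B, S = {1, 4, 7, 8}:
n :  0  1  2  3  4  5  6  7  8  9 10 11 12 13 14 15 16 17 18 19 20 21 22
G :  0  1  0  1  2  0  1  2  3  2  3  0  1  3  0  1  0  1  2  3  2  4  3
G_B(22) = 3.
Combined Grundy value = 0 ⊕ 3 = 3.

3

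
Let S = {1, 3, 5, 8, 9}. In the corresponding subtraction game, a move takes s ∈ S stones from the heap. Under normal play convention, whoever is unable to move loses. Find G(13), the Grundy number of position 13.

G(0) = 0
G(1) = mex{0} = 1
G(2) = mex{1} = 0
G(3) = mex{0,0} = 1
G(4) = mex{1,1} = 0
G(5) = mex{0,0,0} = 1
G(6) = mex{1,1,1} = 0
G(7) = mex{0,0,0} = 1
G(8) = mex{1,1,1,0} = 2
G(9) = mex{2,0,0,1,0} = 3
G(10) = mex{3,1,1,0,1} = 2
G(11) = mex{2,2,0,1,0} = 3
G(12) = mex{3,3,1,0,1} = 2
G(13) = mex{2,2,2,1,0} = 3

3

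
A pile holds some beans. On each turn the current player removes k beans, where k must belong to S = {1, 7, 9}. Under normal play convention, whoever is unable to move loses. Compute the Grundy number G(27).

n :  0  1  2  3  4  5  6  7  8  9 10 11 12 13 14 15 16 17 18 19 20 21 22 23 24 25 26 27
G :  0  1  0  1  0  1  0  1  0  1  0  1  0  1  0  1  0  1  0  1  0  1  0  1  0  1  0  1

1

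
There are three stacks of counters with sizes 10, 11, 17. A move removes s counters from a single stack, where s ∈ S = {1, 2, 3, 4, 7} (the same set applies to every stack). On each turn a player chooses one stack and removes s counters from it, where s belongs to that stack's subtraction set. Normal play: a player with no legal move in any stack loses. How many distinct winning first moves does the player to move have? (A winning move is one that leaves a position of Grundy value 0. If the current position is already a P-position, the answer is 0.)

All stacks use S = {1, 2, 3, 4, 7}:
G(0) = 0
G(1) = mex{0} = 1
G(2) = mex{1,0} = 2
G(3) = mex{2,1,0} = 3
G(4) = mex{3,2,1,0} = 4
G(5) = mex{4,3,2,1} = 0
G(6) = mex{0,4,3,2} = 1
G(7) = mex{1,0,4,3,0} = 2
G(8) = mex{2,1,0,4,1} = 3
G(9) = mex{3,2,1,0,2} = 4
G(10) = mex{4,3,2,1,3} = 0
G(11) = mex{0,4,3,2,4} = 1
G(12) = mex{1,0,4,3,0} = 2
G(13) = mex{2,1,0,4,1} = 3
G(14) = mex{3,2,1,0,2} = 4
G(15) = mex{4,3,2,1,3} = 0
G(16) = mex{0,4,3,2,4} = 1
G(17) = mex{1,0,4,3,0} = 2
Stack A: G(10) = 0.
Stack B: G(11) = 1.
Stack C: G(17) = 2.
Combined Grundy value = 0 ⊕ 1 ⊕ 2 = 3.
A winning move leaves total XOR = 0, i.e. changes one component's Grundy value g to g ⊕ X where X is the current total.
Stack A: need g' = 0⊕3 = 3. Options: 10−1→G=4, 10−2→G=3, 10−3→G=2, 10−4→G=1, 10−7→G=3. Hits: 2.
Stack B: need g' = 1⊕3 = 2. Options: 11−1→G=0, 11−2→G=4, 11−3→G=3, 11−4→G=2, 11−7→G=4. Hits: 1.
Stack C: need g' = 2⊕3 = 1. Options: 17−1→G=1, 17−2→G=0, 17−3→G=4, 17−4→G=3, 17−7→G=0. Hits: 1.

4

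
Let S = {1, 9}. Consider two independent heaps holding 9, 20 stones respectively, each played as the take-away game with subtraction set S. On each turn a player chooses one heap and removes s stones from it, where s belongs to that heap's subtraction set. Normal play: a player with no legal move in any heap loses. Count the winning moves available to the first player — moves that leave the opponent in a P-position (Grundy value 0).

4

All heaps use S = {1, 9}:
G(0) = 0
G(1) = mex{0} = 1
G(2) = mex{1} = 0
G(3) = mex{0} = 1
G(4) = mex{1} = 0
G(5) = mex{0} = 1
G(6) = mex{1} = 0
G(7) = mex{0} = 1
G(8) = mex{1} = 0
G(9) = mex{0,0} = 1
G(10) = mex{1,1} = 0
G(11) = mex{0,0} = 1
G(12) = mex{1,1} = 0
G(13) = mex{0,0} = 1
G(14) = mex{1,1} = 0
G(15) = mex{0,0} = 1
G(16) = mex{1,1} = 0
G(17) = mex{0,0} = 1
G(18) = mex{1,1} = 0
G(19) = mex{0,0} = 1
G(20) = mex{1,1} = 0
Heap A: G(9) = 1.
Heap B: G(20) = 0.
Combined Grundy value = 1 ⊕ 0 = 1.
A winning move leaves total XOR = 0, i.e. changes one component's Grundy value g to g ⊕ X where X is the current total.
Heap A: need g' = 1⊕1 = 0. Options: 9−1→G=0, 9−9→G=0. Hits: 2.
Heap B: need g' = 0⊕1 = 1. Options: 20−1→G=1, 20−9→G=1. Hits: 2.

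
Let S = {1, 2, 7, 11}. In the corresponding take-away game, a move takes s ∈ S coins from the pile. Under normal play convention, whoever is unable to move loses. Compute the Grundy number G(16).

n :  0  1  2  3  4  5  6  7  8  9 10 11 12 13 14 15 16
G :  0  1  2  0  1  2  0  1  2  0  1  2  0  1  2  0  1

1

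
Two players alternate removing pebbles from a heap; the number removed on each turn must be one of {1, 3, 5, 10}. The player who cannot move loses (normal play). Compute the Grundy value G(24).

1

G(0) = 0
G(1) = mex{0} = 1
G(2) = mex{1} = 0
G(3) = mex{0,0} = 1
G(4) = mex{1,1} = 0
G(5) = mex{0,0,0} = 1
G(6) = mex{1,1,1} = 0
G(7) = mex{0,0,0} = 1
G(8) = mex{1,1,1} = 0
G(9) = mex{0,0,0} = 1
G(10) = mex{1,1,1,0} = 2
G(11) = mex{2,0,0,1} = 3
G(12) = mex{3,1,1,0} = 2
G(13) = mex{2,2,0,1} = 3
G(14) = mex{3,3,1,0} = 2
G(15) = mex{2,2,2,1} = 0
G(16) = mex{0,3,3,0} = 1
G(17) = mex{1,2,2,1} = 0
G(18) = mex{0,0,3,0} = 1
G(19) = mex{1,1,2,1} = 0
G(20) = mex{0,0,0,2} = 1
G(21) = mex{1,1,1,3} = 0
G(22) = mex{0,0,0,2} = 1
G(23) = mex{1,1,1,3} = 0
G(24) = mex{0,0,0,2} = 1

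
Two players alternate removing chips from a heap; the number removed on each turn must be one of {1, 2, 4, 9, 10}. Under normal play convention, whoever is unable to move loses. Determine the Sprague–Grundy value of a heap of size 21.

n :  0  1  2  3  4  5  6  7  8  9 10 11 12 13 14 15 16 17 18 19 20 21
G :  0  1  2  0  1  2  0  1  2  3  4  0  1  2  0  1  2  0  1  2  3  4

4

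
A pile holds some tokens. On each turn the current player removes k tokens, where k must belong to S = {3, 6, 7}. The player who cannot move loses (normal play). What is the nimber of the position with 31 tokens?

0

n :  0  1  2  3  4  5  6  7  8  9 10 11 12 13 14 15 16 17 18 19 20 21 22 23 24 25 26 27 28 29 30 31
G :  0  0  0  1  1  1  2  2  2  3  0  0  0  1  1  1  2  2  2  3  0  0  0  1  1  1  2  2  2  3  0  0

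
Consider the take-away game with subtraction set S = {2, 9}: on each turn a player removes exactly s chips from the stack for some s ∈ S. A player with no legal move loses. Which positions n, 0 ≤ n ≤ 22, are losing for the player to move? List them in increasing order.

0, 1, 4, 5, 8, 11, 12, 15, 16, 19, 22

G(0) = 0
G(1) = mex{} = 0
G(2) = mex{0} = 1
G(3) = mex{0} = 1
G(4) = mex{1} = 0
G(5) = mex{1} = 0
G(6) = mex{0} = 1
G(7) = mex{0} = 1
G(8) = mex{1} = 0
G(9) = mex{1,0} = 2
G(10) = mex{0,0} = 1
G(11) = mex{2,1} = 0
G(12) = mex{1,1} = 0
G(13) = mex{0,0} = 1
G(14) = mex{0,0} = 1
G(15) = mex{1,1} = 0
G(16) = mex{1,1} = 0
G(17) = mex{0,0} = 1
G(18) = mex{0,2} = 1
G(19) = mex{1,1} = 0
G(20) = mex{1,0} = 2
G(21) = mex{0,0} = 1
G(22) = mex{2,1} = 0
P-positions are exactly the n with G(n) = 0.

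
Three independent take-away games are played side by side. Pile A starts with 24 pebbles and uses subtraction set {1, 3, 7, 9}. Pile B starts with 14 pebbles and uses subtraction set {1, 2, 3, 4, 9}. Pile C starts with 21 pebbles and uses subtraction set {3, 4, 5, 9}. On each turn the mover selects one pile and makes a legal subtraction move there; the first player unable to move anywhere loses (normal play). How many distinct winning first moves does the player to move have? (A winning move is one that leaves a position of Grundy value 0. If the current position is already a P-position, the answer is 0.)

2

Pile A, S = {1, 3, 7, 9}:
G(0) = 0
G(1) = mex{0} = 1
G(2) = mex{1} = 0
G(3) = mex{0,0} = 1
G(4) = mex{1,1} = 0
G(5) = mex{0,0} = 1
G(6) = mex{1,1} = 0
G(7) = mex{0,0,0} = 1
G(8) = mex{1,1,1} = 0
G(9) = mex{0,0,0,0} = 1
G(10) = mex{1,1,1,1} = 0
G(11) = mex{0,0,0,0} = 1
G(12) = mex{1,1,1,1} = 0
G(13) = mex{0,0,0,0} = 1
G(14) = mex{1,1,1,1} = 0
G(15) = mex{0,0,0,0} = 1
G(16) = mex{1,1,1,1} = 0
G(17) = mex{0,0,0,0} = 1
G(18) = mex{1,1,1,1} = 0
G(19) = mex{0,0,0,0} = 1
G(20) = mex{1,1,1,1} = 0
G(21) = mex{0,0,0,0} = 1
G(22) = mex{1,1,1,1} = 0
G(23) = mex{0,0,0,0} = 1
G(24) = mex{1,1,1,1} = 0
G_A(24) = 0.
Pile B, S = {1, 2, 3, 4, 9}:
n :  0  1  2  3  4  5  6  7  8  9 10 11 12 13 14
G :  0  1  2  3  4  0  1  2  3  4  0  1  2  3  4
G_B(14) = 4.
Pile C, S = {3, 4, 5, 9}:
n :  0  1  2  3  4  5  6  7  8  9 10 11 12 13 14 15 16 17 18 19 20 21
G :  0  0  0  1  1  1  2  2  0  3  3  1  4  2  0  0  0  1  1  1  2  2
G_C(21) = 2.
Combined Grundy value = 0 ⊕ 4 ⊕ 2 = 6.
A winning move leaves total XOR = 0, i.e. changes one component's Grundy value g to g ⊕ X where X is the current total.
Pile A: need g' = 0⊕6 = 6. Options: 24−1→G=1, 24−3→G=1, 24−7→G=1, 24−9→G=1. Hits: 0.
Pile B: need g' = 4⊕6 = 2. Options: 14−1→G=3, 14−2→G=2, 14−3→G=1, 14−4→G=0, 14−9→G=0. Hits: 1.
Pile C: need g' = 2⊕6 = 4. Options: 21−3→G=1, 21−4→G=1, 21−5→G=0, 21−9→G=4. Hits: 1.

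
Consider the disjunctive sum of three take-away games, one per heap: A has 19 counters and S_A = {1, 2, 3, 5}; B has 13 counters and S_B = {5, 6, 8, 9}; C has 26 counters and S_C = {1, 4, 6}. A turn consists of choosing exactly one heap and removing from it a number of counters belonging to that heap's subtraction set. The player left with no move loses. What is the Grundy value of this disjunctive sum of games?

Heap A, S = {1, 2, 3, 5}:
G(0) = 0
G(1) = mex{0} = 1
G(2) = mex{1,0} = 2
G(3) = mex{2,1,0} = 3
G(4) = mex{3,2,1} = 0
G(5) = mex{0,3,2,0} = 1
G(6) = mex{1,0,3,1} = 2
G(7) = mex{2,1,0,2} = 3
G(8) = mex{3,2,1,3} = 0
G(9) = mex{0,3,2,0} = 1
G(10) = mex{1,0,3,1} = 2
G(11) = mex{2,1,0,2} = 3
G(12) = mex{3,2,1,3} = 0
G(13) = mex{0,3,2,0} = 1
G(14) = mex{1,0,3,1} = 2
G(15) = mex{2,1,0,2} = 3
G(16) = mex{3,2,1,3} = 0
G(17) = mex{0,3,2,0} = 1
G(18) = mex{1,0,3,1} = 2
G(19) = mex{2,1,0,2} = 3
G_A(19) = 3.
Heap B, S = {5, 6, 8, 9}:
G(0) = 0
G(1) = mex{} = 0
G(2) = mex{} = 0
G(3) = mex{} = 0
G(4) = mex{} = 0
G(5) = mex{0} = 1
G(6) = mex{0,0} = 1
G(7) = mex{0,0} = 1
G(8) = mex{0,0,0} = 1
G(9) = mex{0,0,0,0} = 1
G(10) = mex{1,0,0,0} = 2
G(11) = mex{1,1,0,0} = 2
G(12) = mex{1,1,0,0} = 2
G(13) = mex{1,1,1,0} = 2
G_B(13) = 2.
Heap C, S = {1, 4, 6}:
G(0) = 0
G(1) = mex{0} = 1
G(2) = mex{1} = 0
G(3) = mex{0} = 1
G(4) = mex{1,0} = 2
G(5) = mex{2,1} = 0
G(6) = mex{0,0,0} = 1
G(7) = mex{1,1,1} = 0
G(8) = mex{0,2,0} = 1
G(9) = mex{1,0,1} = 2
G(10) = mex{2,1,2} = 0
G(11) = mex{0,0,0} = 1
G(12) = mex{1,1,1} = 0
G(13) = mex{0,2,0} = 1
G(14) = mex{1,0,1} = 2
G(15) = mex{2,1,2} = 0
G(16) = mex{0,0,0} = 1
G(17) = mex{1,1,1} = 0
G(18) = mex{0,2,0} = 1
G(19) = mex{1,0,1} = 2
G(20) = mex{2,1,2} = 0
G(21) = mex{0,0,0} = 1
G(22) = mex{1,1,1} = 0
G(23) = mex{0,2,0} = 1
G(24) = mex{1,0,1} = 2
G(25) = mex{2,1,2} = 0
G(26) = mex{0,0,0} = 1
G_C(26) = 1.
Combined Grundy value = 3 ⊕ 2 ⊕ 1 = 0.

0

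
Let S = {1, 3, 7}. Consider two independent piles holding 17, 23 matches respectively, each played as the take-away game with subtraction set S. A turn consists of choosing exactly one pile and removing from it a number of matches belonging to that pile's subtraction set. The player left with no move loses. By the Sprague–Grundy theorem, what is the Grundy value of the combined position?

0

All piles use S = {1, 3, 7}:
G(0) = 0
G(1) = mex{0} = 1
G(2) = mex{1} = 0
G(3) = mex{0,0} = 1
G(4) = mex{1,1} = 0
G(5) = mex{0,0} = 1
G(6) = mex{1,1} = 0
G(7) = mex{0,0,0} = 1
G(8) = mex{1,1,1} = 0
G(9) = mex{0,0,0} = 1
G(10) = mex{1,1,1} = 0
G(11) = mex{0,0,0} = 1
G(12) = mex{1,1,1} = 0
G(13) = mex{0,0,0} = 1
G(14) = mex{1,1,1} = 0
G(15) = mex{0,0,0} = 1
G(16) = mex{1,1,1} = 0
G(17) = mex{0,0,0} = 1
G(18) = mex{1,1,1} = 0
G(19) = mex{0,0,0} = 1
G(20) = mex{1,1,1} = 0
G(21) = mex{0,0,0} = 1
G(22) = mex{1,1,1} = 0
G(23) = mex{0,0,0} = 1
Pile A: G(17) = 1.
Pile B: G(23) = 1.
Combined Grundy value = 1 ⊕ 1 = 0.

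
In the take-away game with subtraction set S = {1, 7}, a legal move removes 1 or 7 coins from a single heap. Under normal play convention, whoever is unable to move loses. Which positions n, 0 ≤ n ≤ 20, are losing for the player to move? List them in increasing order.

0, 2, 4, 6, 8, 10, 12, 14, 16, 18, 20

G(0) = 0
G(1) = mex{0} = 1
G(2) = mex{1} = 0
G(3) = mex{0} = 1
G(4) = mex{1} = 0
G(5) = mex{0} = 1
G(6) = mex{1} = 0
G(7) = mex{0,0} = 1
G(8) = mex{1,1} = 0
G(9) = mex{0,0} = 1
G(10) = mex{1,1} = 0
G(11) = mex{0,0} = 1
G(12) = mex{1,1} = 0
G(13) = mex{0,0} = 1
G(14) = mex{1,1} = 0
G(15) = mex{0,0} = 1
G(16) = mex{1,1} = 0
G(17) = mex{0,0} = 1
G(18) = mex{1,1} = 0
G(19) = mex{0,0} = 1
G(20) = mex{1,1} = 0
P-positions are exactly the n with G(n) = 0.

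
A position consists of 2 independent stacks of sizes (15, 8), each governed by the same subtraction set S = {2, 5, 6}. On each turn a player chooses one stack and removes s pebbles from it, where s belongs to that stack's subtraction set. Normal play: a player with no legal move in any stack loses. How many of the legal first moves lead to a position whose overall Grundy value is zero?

0

All stacks use S = {2, 5, 6}:
n :  0  1  2  3  4  5  6  7  8  9 10 11 12 13 14 15
G :  0  0  1  1  0  2  1  3  0  2  1  0  0  1  1  0
Stack A: G(15) = 0.
Stack B: G(8) = 0.
Combined Grundy value = 0 ⊕ 0 = 0.
A winning move leaves total XOR = 0, i.e. changes one component's Grundy value g to g ⊕ X where X is the current total.
Stack A: target g' = 0⊕0 = 0, but every legal move changes the Grundy value (mex property), so 0 moves.
Stack B: target g' = 0⊕0 = 0, but every legal move changes the Grundy value (mex property), so 0 moves.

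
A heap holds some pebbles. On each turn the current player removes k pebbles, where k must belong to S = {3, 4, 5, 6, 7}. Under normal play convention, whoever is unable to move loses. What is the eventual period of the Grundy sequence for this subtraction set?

10

n :  0  1  2  3  4  5  6  7  8  9 10 11 12 13 14 15 16 17 18 19 20 21
G :  0  0  0  1  1  1  2  2  2  3  0  0  0  1  1  1  2  2  2  3  0  0
G(n+10) = G(n) holds for n = 0,…,6 (a full window of length max(S) = 7), so the sequence is purely periodic with period 10.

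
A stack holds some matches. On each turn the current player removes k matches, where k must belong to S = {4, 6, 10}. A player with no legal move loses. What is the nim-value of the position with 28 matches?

0

G(0) = 0
G(1) = mex{} = 0
G(2) = mex{} = 0
G(3) = mex{} = 0
G(4) = mex{0} = 1
G(5) = mex{0} = 1
G(6) = mex{0,0} = 1
G(7) = mex{0,0} = 1
G(8) = mex{1,0} = 2
G(9) = mex{1,0} = 2
G(10) = mex{1,1,0} = 2
G(11) = mex{1,1,0} = 2
G(12) = mex{2,1,0} = 3
G(13) = mex{2,1,0} = 3
G(14) = mex{2,2,1} = 0
G(15) = mex{2,2,1} = 0
G(16) = mex{3,2,1} = 0
G(17) = mex{3,2,1} = 0
G(18) = mex{0,3,2} = 1
G(19) = mex{0,3,2} = 1
G(20) = mex{0,0,2} = 1
G(21) = mex{0,0,2} = 1
G(22) = mex{1,0,3} = 2
G(23) = mex{1,0,3} = 2
G(24) = mex{1,1,0} = 2
G(25) = mex{1,1,0} = 2
G(26) = mex{2,1,0} = 3
G(27) = mex{2,1,0} = 3
G(28) = mex{2,2,1} = 0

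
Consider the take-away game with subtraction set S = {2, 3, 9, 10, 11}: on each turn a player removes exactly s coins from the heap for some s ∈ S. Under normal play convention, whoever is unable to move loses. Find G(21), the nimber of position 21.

n :  0  1  2  3  4  5  6  7  8  9 10 11 12 13 14 15 16 17 18 19 20 21
G :  0  0  1  1  2  0  0  1  1  2  2  3  3  0  4  1  2  2  0  0  1  1

1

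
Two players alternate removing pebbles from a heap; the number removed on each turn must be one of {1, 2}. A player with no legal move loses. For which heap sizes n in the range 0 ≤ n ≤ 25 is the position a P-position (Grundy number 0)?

G(0) = 0
G(1) = mex{0} = 1
G(2) = mex{1,0} = 2
G(3) = mex{2,1} = 0
G(4) = mex{0,2} = 1
G(5) = mex{1,0} = 2
G(6) = mex{2,1} = 0
G(7) = mex{0,2} = 1
G(8) = mex{1,0} = 2
G(9) = mex{2,1} = 0
G(10) = mex{0,2} = 1
G(11) = mex{1,0} = 2
G(12) = mex{2,1} = 0
G(13) = mex{0,2} = 1
G(14) = mex{1,0} = 2
G(15) = mex{2,1} = 0
G(16) = mex{0,2} = 1
G(17) = mex{1,0} = 2
G(18) = mex{2,1} = 0
G(19) = mex{0,2} = 1
G(20) = mex{1,0} = 2
G(21) = mex{2,1} = 0
G(22) = mex{0,2} = 1
G(23) = mex{1,0} = 2
G(24) = mex{2,1} = 0
G(25) = mex{0,2} = 1
P-positions are exactly the n with G(n) = 0.

0, 3, 6, 9, 12, 15, 18, 21, 24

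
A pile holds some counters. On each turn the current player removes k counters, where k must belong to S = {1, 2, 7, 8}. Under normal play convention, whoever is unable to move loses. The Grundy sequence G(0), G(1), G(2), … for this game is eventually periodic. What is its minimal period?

3

n :  0  1  2  3  4  5  6  7  8  9 10 11 12 13 14
G :  0  1  2  0  1  2  0  1  2  0  1  2  0  1  2
G(n+3) = G(n) holds for n = 0,…,7 (a full window of length max(S) = 8), so the sequence is purely periodic with period 3.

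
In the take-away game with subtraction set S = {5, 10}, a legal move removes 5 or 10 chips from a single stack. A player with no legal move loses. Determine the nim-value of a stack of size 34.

0

n :  0  1  2  3  4  5  6  7  8  9 10 11 12 13 14 15 16 17 18 19 20 21 22 23 24 25 26 27 28 29 30 31 32 33 34
G :  0  0  0  0  0  1  1  1  1  1  2  2  2  2  2  0  0  0  0  0  1  1  1  1  1  2  2  2  2  2  0  0  0  0  0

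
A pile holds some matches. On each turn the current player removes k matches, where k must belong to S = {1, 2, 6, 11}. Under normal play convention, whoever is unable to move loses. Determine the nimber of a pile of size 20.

G(0) = 0
G(1) = mex{0} = 1
G(2) = mex{1,0} = 2
G(3) = mex{2,1} = 0
G(4) = mex{0,2} = 1
G(5) = mex{1,0} = 2
G(6) = mex{2,1,0} = 3
G(7) = mex{3,2,1} = 0
G(8) = mex{0,3,2} = 1
G(9) = mex{1,0,0} = 2
G(10) = mex{2,1,1} = 0
G(11) = mex{0,2,2,0} = 1
G(12) = mex{1,0,3,1} = 2
G(13) = mex{2,1,0,2} = 3
G(14) = mex{3,2,1,0} = 4
G(15) = mex{4,3,2,1} = 0
G(16) = mex{0,4,0,2} = 1
G(17) = mex{1,0,1,3} = 2
G(18) = mex{2,1,2,0} = 3
G(19) = mex{3,2,3,1} = 0
G(20) = mex{0,3,4,2} = 1

1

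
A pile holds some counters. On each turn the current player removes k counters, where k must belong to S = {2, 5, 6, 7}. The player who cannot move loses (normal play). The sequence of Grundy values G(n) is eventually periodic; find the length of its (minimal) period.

n :  0  1  2  3  4  5  6  7  8  9 10 11 12 13 14 15 16 17 18 19 20 21 22 23 24 25
G :  0  0  1  1  0  2  1  3  2  2  3  3  0  0  1  1  0  2  1  3  2  2  3  3  0  0
G(n+12) = G(n) holds for n = 0,…,6 (a full window of length max(S) = 7), so the sequence is purely periodic with period 12.

12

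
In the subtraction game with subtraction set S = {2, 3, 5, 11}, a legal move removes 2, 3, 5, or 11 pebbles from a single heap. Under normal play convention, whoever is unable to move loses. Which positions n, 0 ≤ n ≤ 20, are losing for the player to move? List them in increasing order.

0, 1, 7, 8, 14, 15

n :  0  1  2  3  4  5  6  7  8  9 10 11 12 13 14 15 16 17 18 19 20
G :  0  0  1  1  2  2  3  0  0  1  1  2  2  3  0  0  1  1  2  2  3
P-positions are exactly the n with G(n) = 0.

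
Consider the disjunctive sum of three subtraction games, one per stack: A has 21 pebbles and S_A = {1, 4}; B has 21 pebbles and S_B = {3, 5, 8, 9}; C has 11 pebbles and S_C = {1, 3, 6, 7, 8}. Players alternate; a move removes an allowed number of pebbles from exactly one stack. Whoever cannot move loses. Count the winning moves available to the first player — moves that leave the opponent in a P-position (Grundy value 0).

5

Stack A, S = {1, 4}:
n :  0  1  2  3  4  5  6  7  8  9 10 11 12 13 14 15 16 17 18 19 20 21
G :  0  1  0  1  2  0  1  0  1  2  0  1  0  1  2  0  1  0  1  2  0  1
G_A(21) = 1.
Stack B, S = {3, 5, 8, 9}:
G(0) = 0
G(1) = mex{} = 0
G(2) = mex{} = 0
G(3) = mex{0} = 1
G(4) = mex{0} = 1
G(5) = mex{0,0} = 1
G(6) = mex{1,0} = 2
G(7) = mex{1,0} = 2
G(8) = mex{1,1,0} = 2
G(9) = mex{2,1,0,0} = 3
G(10) = mex{2,1,0,0} = 3
G(11) = mex{2,2,1,0} = 3
G(12) = mex{3,2,1,1} = 0
G(13) = mex{3,2,1,1} = 0
G(14) = mex{3,3,2,1} = 0
G(15) = mex{0,3,2,2} = 1
G(16) = mex{0,3,2,2} = 1
G(17) = mex{0,0,3,2} = 1
G(18) = mex{1,0,3,3} = 2
G(19) = mex{1,0,3,3} = 2
G(20) = mex{1,1,0,3} = 2
G(21) = mex{2,1,0,0} = 3
G_B(21) = 3.
Stack C, S = {1, 3, 6, 7, 8}:
n :  0  1  2  3  4  5  6  7  8  9 10 11
G :  0  1  0  1  0  1  2  3  2  3  2  3
G_C(11) = 3.
Combined Grundy value = 1 ⊕ 3 ⊕ 3 = 1.
A winning move leaves total XOR = 0, i.e. changes one component's Grundy value g to g ⊕ X where X is the current total.
Stack A: need g' = 1⊕1 = 0. Options: 21−1→G=0, 21−4→G=0. Hits: 2.
Stack B: need g' = 3⊕1 = 2. Options: 21−3→G=2, 21−5→G=1, 21−8→G=0, 21−9→G=0. Hits: 1.
Stack C: need g' = 3⊕1 = 2. Options: 11−1→G=2, 11−3→G=2, 11−6→G=1, 11−7→G=0, 11−8→G=1. Hits: 2.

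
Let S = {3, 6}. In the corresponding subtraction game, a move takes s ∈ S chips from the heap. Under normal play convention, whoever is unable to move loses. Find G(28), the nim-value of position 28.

0

n :  0  1  2  3  4  5  6  7  8  9 10 11 12 13 14 15 16 17 18 19 20 21 22 23 24 25 26 27 28
G :  0  0  0  1  1  1  2  2  2  0  0  0  1  1  1  2  2  2  0  0  0  1  1  1  2  2  2  0  0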